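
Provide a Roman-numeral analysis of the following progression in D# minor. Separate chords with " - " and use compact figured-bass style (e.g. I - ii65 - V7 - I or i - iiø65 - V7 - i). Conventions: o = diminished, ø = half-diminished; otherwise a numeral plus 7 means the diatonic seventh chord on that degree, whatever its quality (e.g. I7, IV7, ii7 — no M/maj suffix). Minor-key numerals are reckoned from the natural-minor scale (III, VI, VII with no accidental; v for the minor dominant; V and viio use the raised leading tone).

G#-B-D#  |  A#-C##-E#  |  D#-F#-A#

G#-B-D#: root G# is the subdominant; minor triad there is iv.
A#-C##-E#: root A# is the dominant; major triad there is V.
D#-F#-A#: minor triad on D# = scale degree 1 → i.

iv - V - i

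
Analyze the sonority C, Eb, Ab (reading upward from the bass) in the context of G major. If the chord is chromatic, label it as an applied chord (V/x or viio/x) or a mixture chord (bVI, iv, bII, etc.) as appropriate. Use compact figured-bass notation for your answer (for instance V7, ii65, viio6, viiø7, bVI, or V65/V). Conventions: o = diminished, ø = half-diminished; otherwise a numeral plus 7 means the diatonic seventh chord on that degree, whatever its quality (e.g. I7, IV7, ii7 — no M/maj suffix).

bII6

The pitches Ab-C-Eb form a major triad rooted on Ab.
Ab is the lowered second degree of G major (diatonic 2 would be A). This is the Neapolitan sixth — a major triad on the lowered second degree, here in its customary first inversion.
With C in the bass the chord is in first inversion, so the figured bass is 6.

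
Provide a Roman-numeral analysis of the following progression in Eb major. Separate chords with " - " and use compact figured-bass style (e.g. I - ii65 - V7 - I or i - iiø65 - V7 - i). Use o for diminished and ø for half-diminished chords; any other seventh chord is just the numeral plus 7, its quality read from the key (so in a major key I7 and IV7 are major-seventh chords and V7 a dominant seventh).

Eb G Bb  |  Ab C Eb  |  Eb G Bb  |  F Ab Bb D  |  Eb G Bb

Eb-G-Bb: major triad on Eb = scale degree 1 → I.
Ab-C-Eb: root Ab is the subdominant; major triad there is IV.
Eb-G-Bb: major triad on Eb = scale degree 1 → I.
F-Ab-Bb-D has root Bb, degree 5 in Eb major, so V43.
Eb-G-Bb has root Eb, degree 1 in Eb major, so I.

I - IV - I - V43 - I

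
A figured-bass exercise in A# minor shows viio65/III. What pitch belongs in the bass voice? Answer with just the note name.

The applied chord viio65/III is rooted on B#: B#-D#-F#-A.
The figure 65 means first inversion — the third is in the bass.

D#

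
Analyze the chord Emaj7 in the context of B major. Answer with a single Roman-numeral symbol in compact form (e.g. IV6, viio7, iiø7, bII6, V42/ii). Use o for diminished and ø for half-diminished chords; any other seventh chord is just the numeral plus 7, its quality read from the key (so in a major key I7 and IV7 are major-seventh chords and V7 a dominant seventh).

The pitches E-G#-B-D# form a major seventh chord rooted on E.
In B major, E is the subdominant; the diatonic major seventh chord there is IV7.

IV7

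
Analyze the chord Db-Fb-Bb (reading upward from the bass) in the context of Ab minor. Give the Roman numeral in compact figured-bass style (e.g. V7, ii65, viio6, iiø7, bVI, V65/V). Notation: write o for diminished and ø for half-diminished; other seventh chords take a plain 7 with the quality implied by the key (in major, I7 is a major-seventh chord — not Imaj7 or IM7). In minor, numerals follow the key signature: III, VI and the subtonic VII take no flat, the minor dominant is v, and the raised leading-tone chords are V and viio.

iio6

Stacked in thirds the chord is Bb-Db-Fb: a diminished triad on Bb.
In Ab minor, Bb is the supertonic; the diatonic diminished triad there is iio.
With Db in the bass the chord is in first inversion, so the figured bass is 6.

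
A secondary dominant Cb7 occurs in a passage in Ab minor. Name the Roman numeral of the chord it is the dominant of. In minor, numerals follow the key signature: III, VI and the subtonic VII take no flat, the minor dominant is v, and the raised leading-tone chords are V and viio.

The chord is a dominant seventh chord on Cb.
A dominant resolves down a perfect fifth: Cb → Fb. In Ab minor, Fb is scale degree 6, i.e. VI.

VI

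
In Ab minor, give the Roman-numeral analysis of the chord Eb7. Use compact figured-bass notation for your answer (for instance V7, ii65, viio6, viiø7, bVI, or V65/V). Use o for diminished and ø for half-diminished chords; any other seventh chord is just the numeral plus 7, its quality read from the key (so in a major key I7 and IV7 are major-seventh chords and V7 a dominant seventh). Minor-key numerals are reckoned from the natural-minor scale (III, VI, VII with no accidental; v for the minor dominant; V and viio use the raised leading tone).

The pitches Eb-G-Bb-Db form a dominant seventh chord rooted on Eb.
In Ab minor, Eb is the dominant; the diatonic dominant seventh chord there is V7.

V7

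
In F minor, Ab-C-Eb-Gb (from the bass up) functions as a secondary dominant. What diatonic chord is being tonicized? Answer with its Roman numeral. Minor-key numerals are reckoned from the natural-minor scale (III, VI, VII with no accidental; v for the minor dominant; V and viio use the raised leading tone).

The chord is a dominant seventh chord on Ab.
A dominant resolves down a perfect fifth: Ab → Db. In F minor, Db is scale degree 6, i.e. VI.

VI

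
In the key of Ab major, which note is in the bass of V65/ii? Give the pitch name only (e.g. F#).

A

The applied chord V65/ii is rooted on F: F-A-C-Eb.
The figure 65 means first inversion — the third is in the bass.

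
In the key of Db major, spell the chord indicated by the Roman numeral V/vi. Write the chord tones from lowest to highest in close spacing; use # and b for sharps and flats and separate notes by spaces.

F A C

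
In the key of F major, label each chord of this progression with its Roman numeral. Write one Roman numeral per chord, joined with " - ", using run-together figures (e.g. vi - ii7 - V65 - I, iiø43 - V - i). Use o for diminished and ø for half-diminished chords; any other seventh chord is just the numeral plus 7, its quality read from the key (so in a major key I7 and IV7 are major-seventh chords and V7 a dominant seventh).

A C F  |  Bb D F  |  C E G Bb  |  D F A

I6 - IV - V7 - vi

A-C-F has root F, degree 1 in F major, so I6.
Bb-D-F: major triad on Bb = scale degree 4 → IV.
C-E-G-Bb has root C, degree 5 in F major, so V7.
D-F-A: root D is the submediant; minor triad there is vi.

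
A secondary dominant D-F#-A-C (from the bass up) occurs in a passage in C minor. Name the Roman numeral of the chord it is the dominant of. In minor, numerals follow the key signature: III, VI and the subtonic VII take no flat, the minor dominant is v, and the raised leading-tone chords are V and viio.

The chord is a dominant seventh chord on D.
A dominant resolves down a perfect fifth: D → G. In C minor, G is scale degree 5, i.e. V.

V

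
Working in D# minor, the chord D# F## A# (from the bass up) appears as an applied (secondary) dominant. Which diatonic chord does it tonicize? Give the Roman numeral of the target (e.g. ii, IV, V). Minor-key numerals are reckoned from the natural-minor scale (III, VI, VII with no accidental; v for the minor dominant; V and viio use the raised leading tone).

iv

The chord is a major triad on D#.
A dominant resolves down a perfect fifth: D# → G#. In D# minor, G# is scale degree 4, i.e. iv.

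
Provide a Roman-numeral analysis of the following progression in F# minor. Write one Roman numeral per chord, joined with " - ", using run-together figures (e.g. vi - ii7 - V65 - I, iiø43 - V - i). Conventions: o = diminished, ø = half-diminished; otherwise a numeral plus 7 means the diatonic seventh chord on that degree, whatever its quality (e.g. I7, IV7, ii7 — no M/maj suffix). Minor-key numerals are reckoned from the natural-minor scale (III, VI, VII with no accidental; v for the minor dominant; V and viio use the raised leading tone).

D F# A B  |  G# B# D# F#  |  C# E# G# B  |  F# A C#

D-F#-A-B has root B, degree 4 in F# minor, so iv65.
G#-B#-D#-F#: a dominant seventh chord on G#, the applied dominant of V → V7/V.
C#-E#-G#-B: dominant seventh chord on C# = scale degree 5 → V7.
F#-A-C#: root F# is the tonic; minor triad there is i.

iv65 - V7/V - V7 - i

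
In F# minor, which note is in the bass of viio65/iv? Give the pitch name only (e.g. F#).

C#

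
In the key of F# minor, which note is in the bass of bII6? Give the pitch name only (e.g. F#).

bII in F# minor has root G; the chord is G-B-D.
The figure 6 means first inversion — the third is in the bass.

B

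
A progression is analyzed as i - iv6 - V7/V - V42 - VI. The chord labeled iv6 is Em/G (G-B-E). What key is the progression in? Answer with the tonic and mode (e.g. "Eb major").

The anchor chord is a minor triad on E, labeled iv6.
Counting down 3 scale steps from E places the tonic on B; a minor triad on degree 4 is diatonic only in minor.

B minor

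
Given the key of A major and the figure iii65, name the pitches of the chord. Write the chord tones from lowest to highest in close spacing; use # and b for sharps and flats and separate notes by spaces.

E G# B C#

The numeral's case and figure indicate a minor seventh chord. In A major its root, scale degree 3, is C#.
Stacking thirds from C# gives C#-E-G#-B.
With the 65 figure the chord is in first inversion; from the bass E upward in close position it reads E-G#-B-C#.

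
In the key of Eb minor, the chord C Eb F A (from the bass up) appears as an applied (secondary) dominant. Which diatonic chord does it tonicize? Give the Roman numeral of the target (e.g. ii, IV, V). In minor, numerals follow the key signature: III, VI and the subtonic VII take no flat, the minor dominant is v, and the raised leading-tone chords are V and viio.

The chord is a dominant seventh chord on F.
A dominant resolves down a perfect fifth: F → Bb. In Eb minor, Bb is scale degree 5, i.e. V.

V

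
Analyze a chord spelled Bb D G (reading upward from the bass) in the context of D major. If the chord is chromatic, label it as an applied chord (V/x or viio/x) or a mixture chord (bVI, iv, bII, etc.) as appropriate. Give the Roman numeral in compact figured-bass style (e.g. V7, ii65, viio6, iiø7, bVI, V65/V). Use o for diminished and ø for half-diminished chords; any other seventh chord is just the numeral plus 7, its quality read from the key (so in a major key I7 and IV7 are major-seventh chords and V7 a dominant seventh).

iv6

The pitches G-Bb-D form a minor triad rooted on G.
G is the fourth degree of D major. This is the minor subdominant, borrowed from the parallel minor.
With Bb in the bass the chord is in first inversion, so the figured bass is 6.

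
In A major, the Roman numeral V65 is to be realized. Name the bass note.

G#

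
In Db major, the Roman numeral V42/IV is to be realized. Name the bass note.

The applied chord V42/IV is rooted on Db: Db-F-Ab-Cb.
The figure 42 means third inversion — the seventh is in the bass.

Cb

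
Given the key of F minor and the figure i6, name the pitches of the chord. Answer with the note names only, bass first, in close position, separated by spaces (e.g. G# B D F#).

In F minor, the first degree is F, and the diatonic chord built there is a minor triad.
Stacking thirds from F gives F-Ab-C.
With the 6 figure the chord is in first inversion; from the bass Ab upward in close position it reads Ab-C-F.

Ab C F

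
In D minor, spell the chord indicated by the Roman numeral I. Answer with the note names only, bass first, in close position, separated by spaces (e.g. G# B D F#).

D F# A

Scale degree 1 in D minor is D; here the chord built on it is altered to a major triad. I is the major tonic (Picardy third), borrowed from the parallel major.
So the chord is D-F#-A, a major triad.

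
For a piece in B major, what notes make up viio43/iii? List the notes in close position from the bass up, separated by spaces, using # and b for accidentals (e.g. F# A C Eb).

The slash marks an applied leading-tone chord: viio of iii. In B major, iii is D#, so the leading tone to it is C##, a half step below.
Building a fully diminished seventh chord on C## gives C##-E#-G#-B.
With the 43 figure the chord is in second inversion; from the bass G# upward in close position it reads G#-B-C##-E#.

G# B C## E#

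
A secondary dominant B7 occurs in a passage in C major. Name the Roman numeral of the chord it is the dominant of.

iii

The chord is a dominant seventh chord on B.
A dominant resolves down a perfect fifth: B → E. In C major, E is scale degree 3, i.e. iii.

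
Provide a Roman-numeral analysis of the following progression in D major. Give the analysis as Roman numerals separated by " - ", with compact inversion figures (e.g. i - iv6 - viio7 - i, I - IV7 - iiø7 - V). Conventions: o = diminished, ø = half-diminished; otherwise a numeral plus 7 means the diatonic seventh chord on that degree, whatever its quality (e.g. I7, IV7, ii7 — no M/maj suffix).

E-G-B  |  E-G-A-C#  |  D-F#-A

ii - V43 - I

E-G-B: root E is the supertonic; minor triad there is ii.
E-G-A-C#: dominant seventh chord on A = scale degree 5 → V43.
D-F#-A: major triad on D = scale degree 1 → I.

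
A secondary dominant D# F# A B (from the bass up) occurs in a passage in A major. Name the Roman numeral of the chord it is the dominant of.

The chord is a dominant seventh chord on B.
A dominant resolves down a perfect fifth: B → E. In A major, E is scale degree 5, i.e. V.

V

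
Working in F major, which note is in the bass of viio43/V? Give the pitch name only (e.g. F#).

The applied chord viio43/V is rooted on B: B-D-F-Ab.
The figure 43 means second inversion — the fifth is in the bass.

F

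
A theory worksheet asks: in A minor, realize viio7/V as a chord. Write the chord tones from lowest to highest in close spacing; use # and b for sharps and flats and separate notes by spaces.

D# F# A C

The slash marks an applied leading-tone chord: viio of V. In A minor, V is E, so the leading tone to it is D#, a half step below.
Building a fully diminished seventh chord on D# gives D#-F#-A-C.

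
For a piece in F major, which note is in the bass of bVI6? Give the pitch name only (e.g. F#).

F

bVI in F major has root Db; the chord is Db-F-Ab.
The figure 6 means first inversion — the third is in the bass.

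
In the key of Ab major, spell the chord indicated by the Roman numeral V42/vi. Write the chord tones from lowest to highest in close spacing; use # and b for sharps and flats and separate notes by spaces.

Bb C E G

V42/vi is a secondary dominant — the dominant seventh of vi. vi in Ab major is F, so the applied chord's root is C, a perfect fifth above.
Building a dominant seventh chord on C gives C-E-G-Bb.
With the 42 figure the chord is in third inversion; from the bass Bb upward in close position it reads Bb-C-E-G.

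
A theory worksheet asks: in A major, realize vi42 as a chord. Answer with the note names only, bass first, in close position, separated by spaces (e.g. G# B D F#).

In A major, scale degree 6 is F#, and the diatonic chord built there is a minor seventh chord.
Stacking thirds from F# gives F#-A-C#-E.
With the 42 figure the chord is in third inversion; from the bass E upward in close position it reads E-F#-A-C#.

E F# A C#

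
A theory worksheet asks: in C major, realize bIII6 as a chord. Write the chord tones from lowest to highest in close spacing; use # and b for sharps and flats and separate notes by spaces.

G Bb Eb

bIII6 is a major triad on the lowered third degree, borrowed from the parallel minor. In C major that root is Eb.
So the chord is Eb-G-Bb.
With the 6 figure the chord is in first inversion; from the bass G upward in close position it reads G-Bb-Eb.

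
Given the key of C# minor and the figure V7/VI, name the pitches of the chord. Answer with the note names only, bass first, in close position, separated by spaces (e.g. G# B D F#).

V7/VI is a secondary dominant — the dominant seventh of VI. VI in C# minor is A, so the applied chord's root is E, a perfect fifth above.
Building a dominant seventh chord on E gives E-G#-B-D.

E G# B D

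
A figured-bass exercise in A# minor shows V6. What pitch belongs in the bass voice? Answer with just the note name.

V in A# minor has root E#; the chord is E#-G##-B#.
The figure 6 means first inversion — the third is in the bass.

G##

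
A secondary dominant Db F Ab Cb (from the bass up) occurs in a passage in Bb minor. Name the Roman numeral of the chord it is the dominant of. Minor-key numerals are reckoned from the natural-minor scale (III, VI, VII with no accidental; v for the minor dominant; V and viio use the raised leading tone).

VI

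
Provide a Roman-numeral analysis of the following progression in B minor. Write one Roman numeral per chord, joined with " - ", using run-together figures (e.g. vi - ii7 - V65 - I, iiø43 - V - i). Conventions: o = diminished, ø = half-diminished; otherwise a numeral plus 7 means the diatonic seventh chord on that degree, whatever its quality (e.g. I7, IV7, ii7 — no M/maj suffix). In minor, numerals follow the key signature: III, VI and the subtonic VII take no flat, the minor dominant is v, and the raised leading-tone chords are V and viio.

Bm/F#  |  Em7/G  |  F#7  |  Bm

i64 - iv65 - V7 - i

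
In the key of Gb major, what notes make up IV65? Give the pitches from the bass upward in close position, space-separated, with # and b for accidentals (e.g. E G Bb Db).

Eb Gb Bb Cb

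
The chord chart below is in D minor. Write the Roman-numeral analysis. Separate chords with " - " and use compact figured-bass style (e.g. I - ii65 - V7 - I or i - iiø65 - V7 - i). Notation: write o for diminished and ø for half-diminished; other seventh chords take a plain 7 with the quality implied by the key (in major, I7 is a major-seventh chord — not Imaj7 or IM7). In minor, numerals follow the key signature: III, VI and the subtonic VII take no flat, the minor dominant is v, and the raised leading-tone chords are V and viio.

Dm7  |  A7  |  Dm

Dm7: minor seventh chord on D = scale degree 1 → i7.
A7: root A is the dominant; dominant seventh chord there is V7.
Dm: minor triad on D = scale degree 1 → i.

i7 - V7 - i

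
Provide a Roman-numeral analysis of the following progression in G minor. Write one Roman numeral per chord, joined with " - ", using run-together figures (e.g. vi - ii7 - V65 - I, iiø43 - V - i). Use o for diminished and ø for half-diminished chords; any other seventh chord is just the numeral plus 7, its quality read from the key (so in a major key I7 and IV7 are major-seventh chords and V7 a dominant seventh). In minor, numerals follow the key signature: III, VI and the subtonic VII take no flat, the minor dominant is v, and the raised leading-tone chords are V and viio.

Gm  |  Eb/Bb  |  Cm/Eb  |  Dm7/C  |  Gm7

Gm: root G is the tonic; minor triad there is i.
Eb/Bb: root Eb is the submediant; major triad there is VI64.
Cm/Eb has root C, degree 4 in G minor, so iv6.
Dm7/C: root D is the dominant; minor seventh chord there is v42.
Gm7 has root G, degree 1 in G minor, so i7.

i - VI64 - iv6 - v42 - i7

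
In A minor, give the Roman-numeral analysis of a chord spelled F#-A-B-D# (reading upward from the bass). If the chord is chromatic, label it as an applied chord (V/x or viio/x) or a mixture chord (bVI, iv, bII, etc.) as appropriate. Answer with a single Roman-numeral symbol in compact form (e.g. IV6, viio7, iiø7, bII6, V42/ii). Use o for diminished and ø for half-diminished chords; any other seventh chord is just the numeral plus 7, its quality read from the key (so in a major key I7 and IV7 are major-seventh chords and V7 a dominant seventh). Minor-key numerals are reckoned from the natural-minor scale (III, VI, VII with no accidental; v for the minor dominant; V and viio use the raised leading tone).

The pitches B-D#-F#-A form a dominant seventh chord rooted on B.
B is not a diatonic chord root with this quality in A minor, but it lies a perfect fifth above E (V), so the chord functions as an applied dominant of V.
With F# in the bass the chord is in second inversion, so the figured bass is 43.

V43/V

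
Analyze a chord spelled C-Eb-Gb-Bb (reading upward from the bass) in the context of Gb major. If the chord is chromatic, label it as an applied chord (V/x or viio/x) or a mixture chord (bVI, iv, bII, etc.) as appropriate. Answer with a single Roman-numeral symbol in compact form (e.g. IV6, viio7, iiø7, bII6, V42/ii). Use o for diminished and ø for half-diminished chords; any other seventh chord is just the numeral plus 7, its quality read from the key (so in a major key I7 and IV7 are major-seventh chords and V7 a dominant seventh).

viiø7/V

Stacked in thirds the chord is C-Eb-Gb-Bb: a half-diminished seventh chord on C.
C sits a half step below Db (V in Gb major); a diminished chord there is the applied leading-tone chord of V.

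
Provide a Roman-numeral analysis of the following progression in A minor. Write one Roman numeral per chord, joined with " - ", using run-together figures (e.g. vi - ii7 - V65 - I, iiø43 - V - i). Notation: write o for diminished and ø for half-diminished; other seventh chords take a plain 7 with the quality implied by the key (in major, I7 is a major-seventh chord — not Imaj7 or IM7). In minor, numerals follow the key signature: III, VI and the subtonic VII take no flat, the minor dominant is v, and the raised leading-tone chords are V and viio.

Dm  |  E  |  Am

iv - V - i

Dm: minor triad on D = scale degree 4 → iv.
E has root E, degree 5 in A minor, so V.
Am: minor triad on A = scale degree 1 → i.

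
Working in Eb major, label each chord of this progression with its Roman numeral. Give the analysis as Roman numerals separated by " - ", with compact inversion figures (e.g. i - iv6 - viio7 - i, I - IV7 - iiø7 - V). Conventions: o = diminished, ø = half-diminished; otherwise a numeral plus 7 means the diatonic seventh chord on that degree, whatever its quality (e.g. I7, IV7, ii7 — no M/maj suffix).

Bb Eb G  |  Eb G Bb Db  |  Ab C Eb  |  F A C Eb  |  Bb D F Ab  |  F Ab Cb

Bb-Eb-G has root Eb, degree 1 in Eb major, so I64.
Eb-G-Bb-Db: a dominant seventh chord on Eb, the applied dominant of IV → V7/IV.
Ab-C-Eb has root Ab, degree 4 in Eb major, so IV.
F-A-C-Eb is the secondary dominant of V (dominant seventh chord on F): V7/V.
Bb-D-F-Ab: root Bb is the dominant; dominant seventh chord there is V7.
F-Ab-Cb: F with this quality isn't in the key; it's iio, borrowed from the parallel minor.

I64 - V7/IV - IV - V7/V - V7 - iio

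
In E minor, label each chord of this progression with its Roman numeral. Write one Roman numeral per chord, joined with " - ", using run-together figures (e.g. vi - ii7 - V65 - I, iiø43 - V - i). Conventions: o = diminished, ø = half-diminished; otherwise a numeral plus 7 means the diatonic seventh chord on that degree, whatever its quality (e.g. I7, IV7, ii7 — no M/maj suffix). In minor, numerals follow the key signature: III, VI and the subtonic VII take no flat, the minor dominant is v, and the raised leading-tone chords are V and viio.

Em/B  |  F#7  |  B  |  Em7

i64 - V7/V - V - i7

Em/B: root E is the tonic; minor triad there is i64.
F#7: chromatic; F# is V of V, so V7/V.
B: major triad on B = scale degree 5 → V.
Em7: minor seventh chord on E = scale degree 1 → i7.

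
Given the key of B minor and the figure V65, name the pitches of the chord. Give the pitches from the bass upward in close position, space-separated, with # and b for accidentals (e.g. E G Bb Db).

A# C# E F#

In B minor, scale degree 5 is F#. The dominant is major (leading tone raised), so V is a dominant seventh chord.
That chord is spelled F#-A#-C#-E.
The figured bass 65 indicates first inversion, placing the third (A#) in the bass: A#-C#-E-F#.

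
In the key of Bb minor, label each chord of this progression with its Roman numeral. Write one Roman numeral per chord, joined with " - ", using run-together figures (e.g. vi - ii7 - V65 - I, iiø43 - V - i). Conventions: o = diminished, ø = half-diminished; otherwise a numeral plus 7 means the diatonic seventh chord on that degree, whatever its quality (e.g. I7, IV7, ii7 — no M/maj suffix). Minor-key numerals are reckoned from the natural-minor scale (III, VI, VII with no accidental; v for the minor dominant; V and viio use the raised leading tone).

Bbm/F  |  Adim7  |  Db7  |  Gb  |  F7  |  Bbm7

i64 - viio7 - V7/VI - VI - V7 - i7

Bbm/F has root Bb, degree 1 in Bb minor, so i64.
Adim7: fully diminished seventh chord on A = scale degree 7 → viio7.
Db7 is the secondary dominant of VI (dominant seventh chord on Db): V7/VI.
Gb has root Gb, degree 6 in Bb minor, so VI.
F7: root F is the dominant; dominant seventh chord there is V7.
Bbm7 has root Bb, degree 1 in Bb minor, so i7.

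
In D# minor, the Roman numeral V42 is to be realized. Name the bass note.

V in D# minor has root A#; the chord is A#-C##-E#-G#.
The figure 42 means third inversion — the seventh is in the bass.

G#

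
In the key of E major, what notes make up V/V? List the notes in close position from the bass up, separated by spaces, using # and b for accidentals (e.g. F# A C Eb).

F# A# C#

V/V is a secondary dominant — the dominant triad of V. V in E major is B, so the applied chord's root is F#, a perfect fifth above.
Building a major triad on F# gives F#-A#-C#.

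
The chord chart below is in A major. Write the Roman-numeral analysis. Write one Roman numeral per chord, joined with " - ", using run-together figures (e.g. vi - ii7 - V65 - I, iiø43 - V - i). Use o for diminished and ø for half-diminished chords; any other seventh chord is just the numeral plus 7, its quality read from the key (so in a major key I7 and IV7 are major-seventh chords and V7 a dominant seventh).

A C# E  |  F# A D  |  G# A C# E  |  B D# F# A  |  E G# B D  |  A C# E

I - IV6 - I42 - V7/V - V7 - I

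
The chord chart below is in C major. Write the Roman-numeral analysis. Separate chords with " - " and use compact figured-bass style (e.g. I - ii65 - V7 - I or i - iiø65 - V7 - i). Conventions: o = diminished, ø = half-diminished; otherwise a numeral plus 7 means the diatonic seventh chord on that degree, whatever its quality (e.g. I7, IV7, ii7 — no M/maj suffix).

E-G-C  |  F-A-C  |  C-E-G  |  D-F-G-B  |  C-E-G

E-G-C: root C is the tonic; major triad there is I6.
F-A-C: major triad on F = scale degree 4 → IV.
C-E-G: major triad on C = scale degree 1 → I.
D-F-G-B: dominant seventh chord on G = scale degree 5 → V43.
C-E-G: root C is the tonic; major triad there is I.

I6 - IV - I - V43 - I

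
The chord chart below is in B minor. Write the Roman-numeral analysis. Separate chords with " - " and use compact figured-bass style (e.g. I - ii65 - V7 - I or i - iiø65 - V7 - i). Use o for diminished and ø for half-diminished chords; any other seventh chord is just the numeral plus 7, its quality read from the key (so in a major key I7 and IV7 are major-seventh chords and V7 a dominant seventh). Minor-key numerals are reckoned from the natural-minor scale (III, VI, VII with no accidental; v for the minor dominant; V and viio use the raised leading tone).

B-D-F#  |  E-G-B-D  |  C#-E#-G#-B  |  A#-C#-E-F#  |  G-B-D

i - iv7 - V7/V - V65 - VI

B-D-F# has root B, degree 1 in B minor, so i.
E-G-B-D: root E is the subdominant; minor seventh chord there is iv7.
C#-E#-G#-B is the secondary dominant of V (dominant seventh chord on C#): V7/V.
A#-C#-E-F#: root F# is the dominant; dominant seventh chord there is V65.
G-B-D has root G, degree 6 in B minor, so VI.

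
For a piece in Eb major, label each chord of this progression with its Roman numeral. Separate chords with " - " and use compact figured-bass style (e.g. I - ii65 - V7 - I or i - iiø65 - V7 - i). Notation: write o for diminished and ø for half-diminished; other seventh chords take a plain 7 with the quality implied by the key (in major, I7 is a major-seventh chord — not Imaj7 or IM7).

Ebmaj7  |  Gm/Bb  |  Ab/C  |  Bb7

Ebmaj7 has root Eb, degree 1 in Eb major, so I7.
Gm/Bb: minor triad on G = scale degree 3 → iii6.
Ab/C: major triad on Ab = scale degree 4 → IV6.
Bb7 has root Bb, degree 5 in Eb major, so V7.

I7 - iii6 - IV6 - V7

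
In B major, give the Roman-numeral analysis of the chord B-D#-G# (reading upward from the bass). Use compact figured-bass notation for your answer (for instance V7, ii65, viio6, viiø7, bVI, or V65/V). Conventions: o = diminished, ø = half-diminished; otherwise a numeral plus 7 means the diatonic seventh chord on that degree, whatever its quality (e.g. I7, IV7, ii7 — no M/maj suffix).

Stacked in thirds the chord is G#-B-D#: a minor triad on G#.
In B major, G# is the submediant; the diatonic minor triad there is vi.
With B in the bass the chord is in first inversion, so the figured bass is 6.

vi6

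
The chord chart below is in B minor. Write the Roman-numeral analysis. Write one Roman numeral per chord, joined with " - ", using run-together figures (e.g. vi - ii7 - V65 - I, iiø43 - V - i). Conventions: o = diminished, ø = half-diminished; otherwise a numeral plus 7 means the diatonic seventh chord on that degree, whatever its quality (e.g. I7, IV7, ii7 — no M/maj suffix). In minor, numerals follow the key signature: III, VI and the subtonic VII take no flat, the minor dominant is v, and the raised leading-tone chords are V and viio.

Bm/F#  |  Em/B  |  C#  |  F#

Bm/F# has root B, degree 1 in B minor, so i64.
Em/B: minor triad on E = scale degree 4 → iv64.
C#: a major triad on C#, the applied dominant of V → V/V.
F#: major triad on F# = scale degree 5 → V.

i64 - iv64 - V/V - V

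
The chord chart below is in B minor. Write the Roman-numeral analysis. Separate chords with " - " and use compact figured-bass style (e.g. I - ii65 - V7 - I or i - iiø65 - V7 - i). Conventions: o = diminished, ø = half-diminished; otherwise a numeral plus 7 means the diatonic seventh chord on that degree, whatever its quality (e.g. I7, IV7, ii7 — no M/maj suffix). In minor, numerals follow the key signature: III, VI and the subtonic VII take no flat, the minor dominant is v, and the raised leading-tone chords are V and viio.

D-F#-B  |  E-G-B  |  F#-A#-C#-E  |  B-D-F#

i6 - iv - V7 - i

D-F#-B: root B is the tonic; minor triad there is i6.
E-G-B: root E is the subdominant; minor triad there is iv.
F#-A#-C#-E: root F# is the dominant; dominant seventh chord there is V7.
B-D-F# has root B, degree 1 in B minor, so i.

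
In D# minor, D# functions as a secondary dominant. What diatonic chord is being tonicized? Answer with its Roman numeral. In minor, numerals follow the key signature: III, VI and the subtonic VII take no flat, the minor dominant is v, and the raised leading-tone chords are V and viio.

The chord is a major triad on D#.
A dominant resolves down a perfect fifth: D# → G#. In D# minor, G# is scale degree 4, i.e. iv.

iv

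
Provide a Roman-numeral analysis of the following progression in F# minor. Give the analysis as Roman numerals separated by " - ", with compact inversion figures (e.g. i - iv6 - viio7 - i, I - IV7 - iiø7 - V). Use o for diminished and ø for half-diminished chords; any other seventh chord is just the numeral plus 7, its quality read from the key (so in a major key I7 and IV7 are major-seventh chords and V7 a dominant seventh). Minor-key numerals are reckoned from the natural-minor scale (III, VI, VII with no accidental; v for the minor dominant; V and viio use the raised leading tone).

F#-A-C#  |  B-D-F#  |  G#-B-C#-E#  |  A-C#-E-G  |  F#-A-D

i - iv - V43 - V7/VI - VI6

F#-A-C# has root F#, degree 1 in F# minor, so i.
B-D-F# has root B, degree 4 in F# minor, so iv.
G#-B-C#-E# has root C#, degree 5 in F# minor, so V43.
A-C#-E-G: a dominant seventh chord on A, the applied dominant of VI → V7/VI.
F#-A-D: root D is the submediant; major triad there is VI6.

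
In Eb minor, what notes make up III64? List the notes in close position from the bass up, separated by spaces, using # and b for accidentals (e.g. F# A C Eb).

Db Gb Bb

In Eb minor, scale degree 3 is Gb, and the diatonic chord built there is a major triad.
That chord is spelled Gb-Bb-Db.
The figured bass 64 indicates second inversion, placing the fifth (Db) in the bass: Db-Gb-Bb.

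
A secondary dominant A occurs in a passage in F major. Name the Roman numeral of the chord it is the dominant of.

vi

The chord is a major triad on A.
A dominant resolves down a perfect fifth: A → D. In F major, D is scale degree 6, i.e. vi.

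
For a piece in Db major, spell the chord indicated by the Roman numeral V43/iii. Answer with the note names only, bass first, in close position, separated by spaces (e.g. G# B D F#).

V43/iii is a secondary dominant — the dominant seventh of iii. iii in Db major is F, so the applied chord's root is C, a perfect fifth above.
Building a dominant seventh chord on C gives C-E-G-Bb.
With the 43 figure the chord is in second inversion; from the bass G upward in close position it reads G-Bb-C-E.

G Bb C E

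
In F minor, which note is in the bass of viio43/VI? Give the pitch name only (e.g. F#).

The applied chord viio43/VI is rooted on C: C-Eb-Gb-Bbb.
The figure 43 means second inversion — the fifth is in the bass.

Gb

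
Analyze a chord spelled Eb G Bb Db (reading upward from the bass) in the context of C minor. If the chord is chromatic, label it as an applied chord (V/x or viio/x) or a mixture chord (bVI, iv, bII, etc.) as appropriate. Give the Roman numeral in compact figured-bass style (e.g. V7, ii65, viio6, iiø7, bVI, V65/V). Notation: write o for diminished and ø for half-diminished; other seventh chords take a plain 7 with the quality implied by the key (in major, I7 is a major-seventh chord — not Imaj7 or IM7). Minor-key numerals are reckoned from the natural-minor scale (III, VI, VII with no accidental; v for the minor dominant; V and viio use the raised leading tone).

V7/VI

The pitches Eb-G-Bb-Db form a dominant seventh chord rooted on Eb.
Eb is not a diatonic chord root with this quality in C minor, but it lies a perfect fifth above Ab (VI), so the chord functions as an applied dominant of VI.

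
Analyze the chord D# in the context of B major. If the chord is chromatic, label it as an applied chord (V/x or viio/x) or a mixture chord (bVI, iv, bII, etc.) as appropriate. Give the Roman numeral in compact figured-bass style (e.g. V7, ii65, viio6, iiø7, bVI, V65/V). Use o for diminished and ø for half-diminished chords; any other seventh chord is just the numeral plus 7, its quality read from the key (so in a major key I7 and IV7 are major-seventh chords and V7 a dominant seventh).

V/vi

Stacked in thirds the chord is D#-F##-A#: a major triad on D#.
D# is not a diatonic chord root with this quality in B major, but it lies a perfect fifth above G# (vi), so the chord functions as an applied dominant of vi.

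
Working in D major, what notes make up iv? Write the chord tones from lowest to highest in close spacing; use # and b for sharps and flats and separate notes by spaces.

iv is the minor subdominant, borrowed from the parallel minor. In D major that root is G.
So the chord is G-Bb-D, a minor triad.

G Bb D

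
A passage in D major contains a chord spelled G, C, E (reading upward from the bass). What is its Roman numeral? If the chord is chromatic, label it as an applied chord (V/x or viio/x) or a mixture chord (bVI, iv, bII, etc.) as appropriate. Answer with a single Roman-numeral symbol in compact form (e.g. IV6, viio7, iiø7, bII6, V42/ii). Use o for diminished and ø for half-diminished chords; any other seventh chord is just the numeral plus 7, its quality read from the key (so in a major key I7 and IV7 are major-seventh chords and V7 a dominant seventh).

The pitches C-E-G form a major triad rooted on C.
C is the lowered seventh degree of D major (diatonic 7 would be C#). This is a major triad on the lowered seventh degree (the subtonic), borrowed from the parallel minor.
With G in the bass the chord is in second inversion, so the figured bass is 64.

bVII64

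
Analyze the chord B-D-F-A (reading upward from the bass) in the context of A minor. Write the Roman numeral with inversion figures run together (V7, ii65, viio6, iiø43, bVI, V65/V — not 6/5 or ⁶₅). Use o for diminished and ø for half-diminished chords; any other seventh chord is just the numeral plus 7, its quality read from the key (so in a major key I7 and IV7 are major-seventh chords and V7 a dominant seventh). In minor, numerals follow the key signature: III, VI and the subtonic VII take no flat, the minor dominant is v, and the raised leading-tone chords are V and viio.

Stacked in thirds the chord is B-D-F-A: a half-diminished seventh chord on B.
In A minor, B is the supertonic; the diatonic half-diminished seventh chord there is iiø7.

iiø7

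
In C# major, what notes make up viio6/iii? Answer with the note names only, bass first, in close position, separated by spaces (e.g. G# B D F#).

F## A# D##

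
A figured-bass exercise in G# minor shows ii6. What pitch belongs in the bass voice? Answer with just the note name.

C#

ii in G# minor has root A#; the chord is A#-C#-E#.
The figure 6 means first inversion — the third is in the bass.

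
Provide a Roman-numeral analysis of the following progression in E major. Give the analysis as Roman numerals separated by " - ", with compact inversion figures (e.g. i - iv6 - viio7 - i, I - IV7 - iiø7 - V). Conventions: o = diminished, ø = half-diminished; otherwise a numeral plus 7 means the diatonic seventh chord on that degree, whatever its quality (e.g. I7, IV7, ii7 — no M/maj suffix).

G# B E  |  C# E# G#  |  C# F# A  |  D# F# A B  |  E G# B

I6 - V/ii - ii64 - V65 - I

G#-B-E has root E, degree 1 in E major, so I6.
C#-E#-G#: a major triad on C#, the applied dominant of ii → V/ii.
C#-F#-A: minor triad on F# = scale degree 2 → ii64.
D#-F#-A-B: root B is the dominant; dominant seventh chord there is V65.
E-G#-B has root E, degree 1 in E major, so I.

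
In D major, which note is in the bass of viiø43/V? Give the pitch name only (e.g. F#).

D

The applied chord viiø43/V is rooted on G#: G#-B-D-F#.
The figure 43 means second inversion — the fifth is in the bass.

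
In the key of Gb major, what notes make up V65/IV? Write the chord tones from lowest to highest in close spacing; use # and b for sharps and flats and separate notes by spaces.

Bb Db Fb Gb

The slash means an applied dominant: we want the dominant of IV. In Gb major, IV is Cb major, and its dominant is built on Gb.
Building a dominant seventh chord on Gb gives Gb-Bb-Db-Fb.
The figured bass 65 indicates first inversion, placing the third (Bb) in the bass: Bb-Db-Fb-Gb.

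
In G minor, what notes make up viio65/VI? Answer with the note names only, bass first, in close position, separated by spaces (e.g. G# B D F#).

F Ab Cb D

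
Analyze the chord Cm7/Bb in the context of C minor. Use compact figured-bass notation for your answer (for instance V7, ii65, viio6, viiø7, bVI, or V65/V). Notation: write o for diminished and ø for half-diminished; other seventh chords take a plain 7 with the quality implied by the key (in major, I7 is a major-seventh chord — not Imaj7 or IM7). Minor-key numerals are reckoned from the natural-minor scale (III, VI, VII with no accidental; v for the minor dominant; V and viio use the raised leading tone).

i42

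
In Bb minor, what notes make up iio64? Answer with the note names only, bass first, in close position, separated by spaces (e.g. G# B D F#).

Gb C Eb

The numeral's case and figure indicate a diminished triad. In Bb minor its root, the second degree, is C.
Stacking thirds from C gives C-Eb-Gb.
With the 64 figure the chord is in second inversion; from the bass Gb upward in close position it reads Gb-C-Eb.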